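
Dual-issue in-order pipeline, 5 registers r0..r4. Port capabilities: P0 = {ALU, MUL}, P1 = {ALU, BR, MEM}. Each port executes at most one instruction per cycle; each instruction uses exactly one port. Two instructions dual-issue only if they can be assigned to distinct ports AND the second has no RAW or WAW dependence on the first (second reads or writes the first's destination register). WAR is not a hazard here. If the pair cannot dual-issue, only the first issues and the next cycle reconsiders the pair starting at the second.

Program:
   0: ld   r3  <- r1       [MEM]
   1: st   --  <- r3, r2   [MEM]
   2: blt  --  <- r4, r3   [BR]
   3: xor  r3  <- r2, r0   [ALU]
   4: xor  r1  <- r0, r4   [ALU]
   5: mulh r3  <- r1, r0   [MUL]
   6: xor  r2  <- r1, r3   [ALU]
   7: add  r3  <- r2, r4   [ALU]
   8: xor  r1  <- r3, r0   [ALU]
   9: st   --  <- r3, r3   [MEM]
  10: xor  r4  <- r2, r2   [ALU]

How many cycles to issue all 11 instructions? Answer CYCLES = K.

CYCLES = 9

t=0 i0:ld.MEM ; no-port MEM/MEM
t=1 i1:st.MEM ; no-port MEM/BR
t=2 i2/i3:blt.BR xor.ALU ; 2-wide
t=3 i4:xor.ALU ; RAW r1
t=4 i5:mulh.MUL ; RAW r3
t=5 i6:xor.ALU ; RAW r2
t=6 i7:add.ALU ; RAW r3
t=7 i8/i9:xor.ALU st.MEM ; 2-wide
t=8 i10:xor.ALU ; tail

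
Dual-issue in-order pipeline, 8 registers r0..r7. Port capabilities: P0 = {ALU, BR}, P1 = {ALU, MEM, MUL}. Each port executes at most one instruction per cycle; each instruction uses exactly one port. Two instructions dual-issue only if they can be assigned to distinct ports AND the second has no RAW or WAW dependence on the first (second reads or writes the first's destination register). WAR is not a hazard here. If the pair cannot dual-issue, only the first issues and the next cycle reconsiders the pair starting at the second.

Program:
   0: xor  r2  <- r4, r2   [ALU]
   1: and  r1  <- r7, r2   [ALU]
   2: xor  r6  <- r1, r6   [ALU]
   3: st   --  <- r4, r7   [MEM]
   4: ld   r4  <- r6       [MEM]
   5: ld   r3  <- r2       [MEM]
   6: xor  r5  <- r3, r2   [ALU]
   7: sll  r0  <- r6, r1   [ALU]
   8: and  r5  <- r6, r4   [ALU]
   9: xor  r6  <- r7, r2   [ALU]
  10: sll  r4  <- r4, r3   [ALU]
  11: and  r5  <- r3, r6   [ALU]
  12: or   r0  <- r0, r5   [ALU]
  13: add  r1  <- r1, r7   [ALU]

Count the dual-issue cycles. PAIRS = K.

  cy0 -> i0 (xor) RAW r2
  cy1 -> i1 (and) RAW r1
  cy2 -> i2+i3 (xor+st) pair
  cy3 -> i4 (ld) no-port MEM/MEM
  cy4 -> i5 (ld) RAW r3
  cy5 -> i6+i7 (xor+sll) pair
  cy6 -> i8+i9 (and+xor) pair
  cy7 -> i10+i11 (sll+and) pair
  cy8 -> i12+i13 (or+add) pair

PAIRS = 5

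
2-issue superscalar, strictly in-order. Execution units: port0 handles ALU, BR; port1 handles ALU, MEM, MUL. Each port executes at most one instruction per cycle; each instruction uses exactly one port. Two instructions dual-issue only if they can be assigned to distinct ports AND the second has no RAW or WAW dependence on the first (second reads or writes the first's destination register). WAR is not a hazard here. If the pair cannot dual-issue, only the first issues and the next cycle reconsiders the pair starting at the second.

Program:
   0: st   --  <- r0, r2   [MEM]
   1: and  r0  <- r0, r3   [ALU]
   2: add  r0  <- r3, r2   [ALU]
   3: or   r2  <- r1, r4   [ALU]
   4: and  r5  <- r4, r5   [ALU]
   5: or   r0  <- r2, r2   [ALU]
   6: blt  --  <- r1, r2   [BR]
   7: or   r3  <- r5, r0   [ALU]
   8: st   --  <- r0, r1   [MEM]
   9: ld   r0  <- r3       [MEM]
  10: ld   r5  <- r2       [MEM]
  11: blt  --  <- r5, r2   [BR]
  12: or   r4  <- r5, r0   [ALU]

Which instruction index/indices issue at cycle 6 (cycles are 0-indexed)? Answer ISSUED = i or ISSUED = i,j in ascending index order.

0. st+and @i0+i1  | pair
1. add+or @i2+i3  | pair
2. and+or @i4+i5  | pair
3. blt+or @i6+i7  | pair
4. st @i8  | no-port MEM/MEM
5. ld @i9  | no-port MEM/MEM
6. ld @i10  | RAW r5
7. blt+or @i11+i12  | pair

ISSUED = 10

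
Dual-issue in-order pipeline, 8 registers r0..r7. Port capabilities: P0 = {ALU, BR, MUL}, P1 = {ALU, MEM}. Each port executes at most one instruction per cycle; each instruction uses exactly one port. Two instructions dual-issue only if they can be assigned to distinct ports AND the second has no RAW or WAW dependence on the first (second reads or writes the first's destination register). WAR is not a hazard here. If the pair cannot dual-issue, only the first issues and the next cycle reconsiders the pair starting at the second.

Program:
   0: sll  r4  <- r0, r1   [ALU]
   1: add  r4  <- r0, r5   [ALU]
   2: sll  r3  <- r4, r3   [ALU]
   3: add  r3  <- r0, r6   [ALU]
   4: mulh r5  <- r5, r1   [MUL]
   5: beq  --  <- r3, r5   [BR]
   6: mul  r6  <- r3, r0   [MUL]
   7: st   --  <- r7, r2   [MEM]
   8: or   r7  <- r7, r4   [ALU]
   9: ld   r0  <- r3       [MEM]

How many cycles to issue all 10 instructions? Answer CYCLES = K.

CYCLES = 7

  cy0 -> i0 (sll.ALU) WAW r4
  cy1 -> i1 (add.ALU) RAW r4
  cy2 -> i2 (sll.ALU) WAW r3
  cy3 -> i3&i4 (add.ALU mulh.MUL) pair
  cy4 -> i5 (beq.BR) no-port BR/MUL
  cy5 -> i6&i7 (mul.MUL st.MEM) pair
  cy6 -> i8&i9 (or.ALU ld.MEM) pair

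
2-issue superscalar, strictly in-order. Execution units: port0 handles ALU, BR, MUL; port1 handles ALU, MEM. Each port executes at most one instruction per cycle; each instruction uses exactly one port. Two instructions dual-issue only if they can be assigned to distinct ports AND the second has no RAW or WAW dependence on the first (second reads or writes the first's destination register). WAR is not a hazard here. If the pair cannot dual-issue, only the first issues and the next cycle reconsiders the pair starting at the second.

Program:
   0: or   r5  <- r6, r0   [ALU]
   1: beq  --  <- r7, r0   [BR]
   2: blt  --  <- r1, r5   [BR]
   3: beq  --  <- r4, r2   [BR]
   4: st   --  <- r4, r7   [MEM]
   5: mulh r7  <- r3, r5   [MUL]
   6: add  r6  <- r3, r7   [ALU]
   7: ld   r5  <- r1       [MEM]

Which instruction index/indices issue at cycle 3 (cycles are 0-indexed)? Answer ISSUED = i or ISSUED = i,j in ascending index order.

#0 head=0: or.ALU;beq.BR i0&i1 dual
#1 head=2: blt.BR i2 no-port BR/BR
#2 head=3: beq.BR;st.MEM i3&i4 dual
#3 head=5: mulh.MUL i5 RAW r7
#4 head=6: add.ALU;ld.MEM i6&i7 dual

ISSUED = 5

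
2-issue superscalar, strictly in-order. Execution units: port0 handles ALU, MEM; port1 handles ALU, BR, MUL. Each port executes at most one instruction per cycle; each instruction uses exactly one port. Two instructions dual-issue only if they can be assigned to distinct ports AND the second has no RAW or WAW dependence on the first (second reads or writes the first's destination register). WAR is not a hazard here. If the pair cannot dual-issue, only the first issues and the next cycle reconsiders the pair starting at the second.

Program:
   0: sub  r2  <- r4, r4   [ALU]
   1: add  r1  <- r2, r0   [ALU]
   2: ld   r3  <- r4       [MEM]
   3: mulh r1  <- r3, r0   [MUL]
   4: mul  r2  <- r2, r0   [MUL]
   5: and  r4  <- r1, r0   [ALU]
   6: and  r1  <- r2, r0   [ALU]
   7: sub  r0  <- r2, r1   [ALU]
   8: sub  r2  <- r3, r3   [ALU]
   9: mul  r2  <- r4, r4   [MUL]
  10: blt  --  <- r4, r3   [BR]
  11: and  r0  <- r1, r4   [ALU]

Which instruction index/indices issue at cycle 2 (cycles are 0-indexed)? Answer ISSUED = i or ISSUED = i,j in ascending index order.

ISSUED = 3

  cy0 -> i0 (sub.ALU) RAW r2
  cy1 -> i1/i2 (add.ALU+ld.MEM) 2-wide
  cy2 -> i3 (mulh.MUL) no-port MUL/MUL
  cy3 -> i4/i5 (mul.MUL+and.ALU) 2-wide
  cy4 -> i6 (and.ALU) RAW r1
  cy5 -> i7/i8 (sub.ALU+sub.ALU) 2-wide
  cy6 -> i9 (mul.MUL) no-port MUL/BR
  cy7 -> i10/i11 (blt.BR+and.ALU) 2-wide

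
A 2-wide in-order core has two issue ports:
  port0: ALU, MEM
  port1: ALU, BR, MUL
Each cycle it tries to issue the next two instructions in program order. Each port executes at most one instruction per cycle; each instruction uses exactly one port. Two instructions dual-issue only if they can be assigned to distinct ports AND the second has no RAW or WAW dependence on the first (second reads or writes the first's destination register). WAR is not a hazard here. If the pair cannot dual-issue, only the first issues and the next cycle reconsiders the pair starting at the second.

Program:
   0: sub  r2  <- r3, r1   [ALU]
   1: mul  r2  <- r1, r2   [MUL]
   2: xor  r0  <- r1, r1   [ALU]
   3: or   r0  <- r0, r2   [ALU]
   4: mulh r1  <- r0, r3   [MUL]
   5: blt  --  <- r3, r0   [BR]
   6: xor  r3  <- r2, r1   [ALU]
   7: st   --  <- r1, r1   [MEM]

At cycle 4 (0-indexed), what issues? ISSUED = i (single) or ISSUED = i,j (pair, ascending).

t=0 i0:sub.ALU ; RAW+WAW r2
t=1 i1/i2:mul.MUL+xor.ALU ; dual
t=2 i3:or.ALU ; RAW r0
t=3 i4:mulh.MUL ; no-port MUL/BR
t=4 i5/i6:blt.BR+xor.ALU ; dual
t=5 i7:st.MEM ; tail

ISSUED = 5,6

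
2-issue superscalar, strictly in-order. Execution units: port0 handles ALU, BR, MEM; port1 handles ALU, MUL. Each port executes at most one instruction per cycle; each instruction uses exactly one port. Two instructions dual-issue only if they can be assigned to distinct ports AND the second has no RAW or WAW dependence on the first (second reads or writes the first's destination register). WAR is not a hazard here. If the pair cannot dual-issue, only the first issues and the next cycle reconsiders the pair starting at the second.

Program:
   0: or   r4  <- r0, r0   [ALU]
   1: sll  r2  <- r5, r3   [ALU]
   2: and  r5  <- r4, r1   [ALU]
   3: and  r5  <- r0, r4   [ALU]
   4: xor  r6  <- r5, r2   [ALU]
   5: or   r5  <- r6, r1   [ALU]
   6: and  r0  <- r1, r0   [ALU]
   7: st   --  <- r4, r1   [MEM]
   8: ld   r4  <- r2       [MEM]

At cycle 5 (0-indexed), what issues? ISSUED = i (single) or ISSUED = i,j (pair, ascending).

ISSUED = 7

  cy0 -> i0&i1 (or.ALU/sll.ALU) dual
  cy1 -> i2 (and.ALU) WAW r5
  cy2 -> i3 (and.ALU) RAW r5
  cy3 -> i4 (xor.ALU) RAW r6
  cy4 -> i5&i6 (or.ALU/and.ALU) dual
  cy5 -> i7 (st.MEM) no-port MEM/MEM
  cy6 -> i8 (ld.MEM) tail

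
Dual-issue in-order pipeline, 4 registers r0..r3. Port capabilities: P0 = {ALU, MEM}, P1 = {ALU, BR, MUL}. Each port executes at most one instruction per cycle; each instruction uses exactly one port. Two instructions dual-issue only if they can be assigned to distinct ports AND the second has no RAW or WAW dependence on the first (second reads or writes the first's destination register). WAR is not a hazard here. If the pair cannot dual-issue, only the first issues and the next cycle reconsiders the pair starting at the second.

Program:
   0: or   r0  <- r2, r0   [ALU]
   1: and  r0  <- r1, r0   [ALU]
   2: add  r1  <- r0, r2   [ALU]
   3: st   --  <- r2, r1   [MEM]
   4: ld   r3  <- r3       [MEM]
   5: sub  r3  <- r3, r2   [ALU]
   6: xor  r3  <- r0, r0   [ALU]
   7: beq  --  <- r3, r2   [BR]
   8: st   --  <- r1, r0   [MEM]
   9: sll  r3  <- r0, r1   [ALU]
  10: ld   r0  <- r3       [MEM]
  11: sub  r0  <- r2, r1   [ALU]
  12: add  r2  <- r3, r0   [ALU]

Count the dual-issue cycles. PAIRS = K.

PAIRS = 1

c0: i0 or  RAW+WAW r0
c1: i1 and  RAW r0
c2: i2 add  RAW r1
c3: i3 st  no-port MEM/MEM
c4: i4 ld  RAW+WAW r3
c5: i5 sub  WAW r3
c6: i6 xor  RAW r3
c7: i7/i8 beq+st  dual
c8: i9 sll  RAW r3
c9: i10 ld  WAW r0
c10: i11 sub  RAW r0
c11: i12 add  tail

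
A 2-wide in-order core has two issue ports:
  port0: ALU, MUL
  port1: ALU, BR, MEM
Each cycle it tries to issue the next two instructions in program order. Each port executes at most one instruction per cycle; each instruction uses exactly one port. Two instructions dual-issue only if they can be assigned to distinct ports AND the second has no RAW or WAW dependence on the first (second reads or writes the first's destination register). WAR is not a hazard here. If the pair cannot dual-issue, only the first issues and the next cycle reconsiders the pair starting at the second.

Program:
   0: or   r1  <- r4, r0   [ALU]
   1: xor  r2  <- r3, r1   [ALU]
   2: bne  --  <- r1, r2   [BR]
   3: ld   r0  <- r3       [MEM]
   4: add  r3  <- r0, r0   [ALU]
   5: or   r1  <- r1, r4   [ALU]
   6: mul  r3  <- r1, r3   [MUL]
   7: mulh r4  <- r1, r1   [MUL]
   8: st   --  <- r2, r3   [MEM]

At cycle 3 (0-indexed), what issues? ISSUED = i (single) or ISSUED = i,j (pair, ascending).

0. or @i0  | RAW r1
1. xor @i1  | RAW r2
2. bne @i2  | no-port BR/MEM
3. ld @i3  | RAW r0
4. add;or @i4/i5  | 2-wide
5. mul @i6  | no-port MUL/MUL
6. mulh;st @i7/i8  | 2-wide

ISSUED = 3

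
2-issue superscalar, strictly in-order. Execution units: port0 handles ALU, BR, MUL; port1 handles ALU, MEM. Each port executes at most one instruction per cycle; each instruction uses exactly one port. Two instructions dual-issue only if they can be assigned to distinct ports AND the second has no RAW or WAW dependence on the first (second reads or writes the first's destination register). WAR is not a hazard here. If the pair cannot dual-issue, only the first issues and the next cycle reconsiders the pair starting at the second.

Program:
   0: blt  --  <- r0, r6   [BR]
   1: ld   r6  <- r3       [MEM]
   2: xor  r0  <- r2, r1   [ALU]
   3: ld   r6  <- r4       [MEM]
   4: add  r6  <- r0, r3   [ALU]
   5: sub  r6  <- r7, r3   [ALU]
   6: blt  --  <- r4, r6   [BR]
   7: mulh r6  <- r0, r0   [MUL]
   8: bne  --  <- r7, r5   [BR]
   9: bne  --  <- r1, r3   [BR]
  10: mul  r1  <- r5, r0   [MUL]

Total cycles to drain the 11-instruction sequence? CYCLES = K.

0. blt.BR+ld.MEM @i0/i1  | pair
1. xor.ALU+ld.MEM @i2/i3  | pair
2. add.ALU @i4  | WAW r6
3. sub.ALU @i5  | RAW r6
4. blt.BR @i6  | no-port BR/MUL
5. mulh.MUL @i7  | no-port MUL/BR
6. bne.BR @i8  | no-port BR/BR
7. bne.BR @i9  | no-port BR/MUL
8. mul.MUL @i10  | tail

CYCLES = 9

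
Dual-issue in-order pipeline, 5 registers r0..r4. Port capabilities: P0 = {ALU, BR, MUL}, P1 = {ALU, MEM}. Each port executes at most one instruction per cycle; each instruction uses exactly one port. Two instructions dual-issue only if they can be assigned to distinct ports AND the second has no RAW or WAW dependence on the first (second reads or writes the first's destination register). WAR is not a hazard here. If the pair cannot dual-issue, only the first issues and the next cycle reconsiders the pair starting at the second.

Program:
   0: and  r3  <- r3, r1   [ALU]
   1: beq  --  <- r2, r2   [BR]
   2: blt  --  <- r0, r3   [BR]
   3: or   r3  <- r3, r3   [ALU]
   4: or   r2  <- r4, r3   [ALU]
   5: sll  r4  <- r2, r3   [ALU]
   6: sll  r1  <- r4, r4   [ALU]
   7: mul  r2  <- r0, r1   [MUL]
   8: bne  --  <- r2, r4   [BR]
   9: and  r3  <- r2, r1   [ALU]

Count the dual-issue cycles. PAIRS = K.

PAIRS = 3

0. and.ALU beq.BR @i0+i1  | 2-wide
1. blt.BR or.ALU @i2+i3  | 2-wide
2. or.ALU @i4  | RAW r2
3. sll.ALU @i5  | RAW r4
4. sll.ALU @i6  | RAW r1
5. mul.MUL @i7  | no-port MUL/BR
6. bne.BR and.ALU @i8+i9  | 2-wide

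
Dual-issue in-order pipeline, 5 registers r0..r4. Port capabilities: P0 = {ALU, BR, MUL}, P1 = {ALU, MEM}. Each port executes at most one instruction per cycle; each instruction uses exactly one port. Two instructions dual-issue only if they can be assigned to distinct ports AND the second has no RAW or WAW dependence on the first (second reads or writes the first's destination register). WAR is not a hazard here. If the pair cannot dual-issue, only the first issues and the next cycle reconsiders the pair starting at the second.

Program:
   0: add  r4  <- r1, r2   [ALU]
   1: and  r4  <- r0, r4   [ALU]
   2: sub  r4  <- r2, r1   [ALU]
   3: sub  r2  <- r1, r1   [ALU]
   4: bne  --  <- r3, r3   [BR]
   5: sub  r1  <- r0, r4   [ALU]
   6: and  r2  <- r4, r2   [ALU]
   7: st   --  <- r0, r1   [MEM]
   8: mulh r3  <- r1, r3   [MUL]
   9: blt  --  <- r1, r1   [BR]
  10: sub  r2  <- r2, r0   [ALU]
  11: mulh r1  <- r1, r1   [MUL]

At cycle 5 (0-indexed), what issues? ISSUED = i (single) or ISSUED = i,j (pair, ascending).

#0 head=0: add.ALU i0 RAW+WAW r4
#1 head=1: and.ALU i1 WAW r4
#2 head=2: sub.ALU/sub.ALU i2,i3 pair
#3 head=4: bne.BR/sub.ALU i4,i5 pair
#4 head=6: and.ALU/st.MEM i6,i7 pair
#5 head=8: mulh.MUL i8 no-port MUL/BR
#6 head=9: blt.BR/sub.ALU i9,i10 pair
#7 head=11: mulh.MUL i11 tail

ISSUED = 8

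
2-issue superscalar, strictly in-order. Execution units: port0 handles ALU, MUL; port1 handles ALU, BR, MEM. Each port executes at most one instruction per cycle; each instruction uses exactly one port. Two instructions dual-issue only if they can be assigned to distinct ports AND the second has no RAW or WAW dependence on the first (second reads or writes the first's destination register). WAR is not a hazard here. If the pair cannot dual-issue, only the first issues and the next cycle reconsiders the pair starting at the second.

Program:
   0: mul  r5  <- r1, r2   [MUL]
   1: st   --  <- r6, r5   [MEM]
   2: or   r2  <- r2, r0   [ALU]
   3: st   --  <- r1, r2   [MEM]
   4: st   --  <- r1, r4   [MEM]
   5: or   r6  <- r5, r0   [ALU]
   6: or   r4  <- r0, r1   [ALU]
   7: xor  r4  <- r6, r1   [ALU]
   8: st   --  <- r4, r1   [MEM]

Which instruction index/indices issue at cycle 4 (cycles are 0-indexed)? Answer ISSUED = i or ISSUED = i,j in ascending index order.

#0 head=0: mul.MUL i0 RAW r5
#1 head=1: st.MEM;or.ALU i1&i2 pair
#2 head=3: st.MEM i3 no-port MEM/MEM
#3 head=4: st.MEM;or.ALU i4&i5 pair
#4 head=6: or.ALU i6 WAW r4
#5 head=7: xor.ALU i7 RAW r4
#6 head=8: st.MEM i8 tail

ISSUED = 6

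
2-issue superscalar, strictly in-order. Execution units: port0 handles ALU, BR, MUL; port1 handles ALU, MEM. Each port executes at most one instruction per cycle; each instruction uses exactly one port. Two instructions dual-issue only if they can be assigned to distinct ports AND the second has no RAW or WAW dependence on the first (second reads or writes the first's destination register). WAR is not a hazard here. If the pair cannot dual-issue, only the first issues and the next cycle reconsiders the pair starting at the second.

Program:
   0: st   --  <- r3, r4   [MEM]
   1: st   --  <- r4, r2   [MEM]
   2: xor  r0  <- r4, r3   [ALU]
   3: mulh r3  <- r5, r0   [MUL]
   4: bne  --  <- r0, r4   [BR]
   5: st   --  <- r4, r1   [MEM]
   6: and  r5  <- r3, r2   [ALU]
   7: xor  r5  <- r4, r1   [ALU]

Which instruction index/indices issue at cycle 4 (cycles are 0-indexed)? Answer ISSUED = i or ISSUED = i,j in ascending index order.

c0: i0 st  no-port MEM/MEM
c1: i1+i2 st xor  dual
c2: i3 mulh  no-port MUL/BR
c3: i4+i5 bne st  dual
c4: i6 and  WAW r5
c5: i7 xor  tail

ISSUED = 6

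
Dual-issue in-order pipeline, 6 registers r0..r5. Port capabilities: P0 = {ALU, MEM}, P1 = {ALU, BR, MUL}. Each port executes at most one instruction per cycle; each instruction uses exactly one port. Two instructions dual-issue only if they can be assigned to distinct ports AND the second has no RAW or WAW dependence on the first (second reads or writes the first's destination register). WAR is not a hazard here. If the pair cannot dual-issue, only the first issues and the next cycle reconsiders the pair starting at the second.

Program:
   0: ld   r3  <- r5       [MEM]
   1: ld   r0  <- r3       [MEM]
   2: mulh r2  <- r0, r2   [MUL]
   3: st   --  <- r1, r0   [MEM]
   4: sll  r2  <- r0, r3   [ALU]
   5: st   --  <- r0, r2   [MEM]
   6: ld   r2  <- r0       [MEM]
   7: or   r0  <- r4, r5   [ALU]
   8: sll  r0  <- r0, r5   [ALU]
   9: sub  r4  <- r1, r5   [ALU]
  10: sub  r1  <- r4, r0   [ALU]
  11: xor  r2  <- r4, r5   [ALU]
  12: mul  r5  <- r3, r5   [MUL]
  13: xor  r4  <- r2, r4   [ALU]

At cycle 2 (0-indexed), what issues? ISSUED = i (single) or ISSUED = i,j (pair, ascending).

ISSUED = 2,3

  cy0 -> i0 (ld.MEM) no-port MEM/MEM
  cy1 -> i1 (ld.MEM) RAW r0
  cy2 -> i2&i3 (mulh.MUL;st.MEM) pair
  cy3 -> i4 (sll.ALU) RAW r2
  cy4 -> i5 (st.MEM) no-port MEM/MEM
  cy5 -> i6&i7 (ld.MEM;or.ALU) pair
  cy6 -> i8&i9 (sll.ALU;sub.ALU) pair
  cy7 -> i10&i11 (sub.ALU;xor.ALU) pair
  cy8 -> i12&i13 (mul.MUL;xor.ALU) pair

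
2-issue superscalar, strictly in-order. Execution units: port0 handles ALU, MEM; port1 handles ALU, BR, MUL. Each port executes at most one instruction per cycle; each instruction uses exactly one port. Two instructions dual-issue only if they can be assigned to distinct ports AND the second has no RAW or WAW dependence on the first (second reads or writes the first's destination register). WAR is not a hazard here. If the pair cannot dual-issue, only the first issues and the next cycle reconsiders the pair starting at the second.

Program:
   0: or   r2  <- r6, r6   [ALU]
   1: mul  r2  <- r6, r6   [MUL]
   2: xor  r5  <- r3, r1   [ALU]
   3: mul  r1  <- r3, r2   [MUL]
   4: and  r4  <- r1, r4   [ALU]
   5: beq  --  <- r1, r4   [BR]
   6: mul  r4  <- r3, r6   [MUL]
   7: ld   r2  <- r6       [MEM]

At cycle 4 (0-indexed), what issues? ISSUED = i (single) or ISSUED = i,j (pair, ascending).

ISSUED = 5

[0] i0  or  -- WAW r2
[1] i1&i2  mul;xor  -- pair
[2] i3  mul  -- RAW r1
[3] i4  and  -- RAW r4
[4] i5  beq  -- no-port BR/MUL
[5] i6&i7  mul;ld  -- pair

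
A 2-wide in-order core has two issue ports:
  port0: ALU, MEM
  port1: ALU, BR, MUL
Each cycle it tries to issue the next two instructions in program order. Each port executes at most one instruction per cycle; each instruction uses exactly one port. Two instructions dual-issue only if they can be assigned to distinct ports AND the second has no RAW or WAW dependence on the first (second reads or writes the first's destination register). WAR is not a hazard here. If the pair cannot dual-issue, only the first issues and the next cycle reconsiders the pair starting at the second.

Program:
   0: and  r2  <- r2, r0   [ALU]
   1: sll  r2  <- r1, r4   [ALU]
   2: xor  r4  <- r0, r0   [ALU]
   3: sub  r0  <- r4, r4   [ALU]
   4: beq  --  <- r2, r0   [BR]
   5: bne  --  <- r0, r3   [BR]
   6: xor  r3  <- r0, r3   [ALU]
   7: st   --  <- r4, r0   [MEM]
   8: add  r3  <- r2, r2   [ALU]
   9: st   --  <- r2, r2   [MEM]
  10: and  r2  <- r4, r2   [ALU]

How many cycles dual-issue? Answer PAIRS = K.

PAIRS = 4

#0 head=0: and i0 WAW r2
#1 head=1: sll;xor i1+i2 2-wide
#2 head=3: sub i3 RAW r0
#3 head=4: beq i4 no-port BR/BR
#4 head=5: bne;xor i5+i6 2-wide
#5 head=7: st;add i7+i8 2-wide
#6 head=9: st;and i9+i10 2-wide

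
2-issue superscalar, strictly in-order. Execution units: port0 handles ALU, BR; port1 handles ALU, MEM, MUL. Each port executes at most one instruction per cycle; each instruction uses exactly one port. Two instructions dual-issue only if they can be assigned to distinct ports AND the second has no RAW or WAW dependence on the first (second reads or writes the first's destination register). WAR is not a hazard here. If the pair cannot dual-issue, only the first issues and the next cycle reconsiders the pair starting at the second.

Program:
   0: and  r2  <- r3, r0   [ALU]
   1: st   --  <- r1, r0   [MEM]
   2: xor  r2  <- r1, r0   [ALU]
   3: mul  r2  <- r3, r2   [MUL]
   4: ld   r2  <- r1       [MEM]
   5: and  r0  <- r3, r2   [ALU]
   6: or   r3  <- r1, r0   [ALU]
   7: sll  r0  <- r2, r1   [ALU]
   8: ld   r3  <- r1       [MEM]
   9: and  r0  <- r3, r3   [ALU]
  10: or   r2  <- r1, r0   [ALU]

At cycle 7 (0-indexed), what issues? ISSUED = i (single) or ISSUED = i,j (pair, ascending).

  cy0 -> i0,i1 (and/st) pair
  cy1 -> i2 (xor) RAW+WAW r2
  cy2 -> i3 (mul) no-port MUL/MEM
  cy3 -> i4 (ld) RAW r2
  cy4 -> i5 (and) RAW r0
  cy5 -> i6,i7 (or/sll) pair
  cy6 -> i8 (ld) RAW r3
  cy7 -> i9 (and) RAW r0
  cy8 -> i10 (or) tail

ISSUED = 9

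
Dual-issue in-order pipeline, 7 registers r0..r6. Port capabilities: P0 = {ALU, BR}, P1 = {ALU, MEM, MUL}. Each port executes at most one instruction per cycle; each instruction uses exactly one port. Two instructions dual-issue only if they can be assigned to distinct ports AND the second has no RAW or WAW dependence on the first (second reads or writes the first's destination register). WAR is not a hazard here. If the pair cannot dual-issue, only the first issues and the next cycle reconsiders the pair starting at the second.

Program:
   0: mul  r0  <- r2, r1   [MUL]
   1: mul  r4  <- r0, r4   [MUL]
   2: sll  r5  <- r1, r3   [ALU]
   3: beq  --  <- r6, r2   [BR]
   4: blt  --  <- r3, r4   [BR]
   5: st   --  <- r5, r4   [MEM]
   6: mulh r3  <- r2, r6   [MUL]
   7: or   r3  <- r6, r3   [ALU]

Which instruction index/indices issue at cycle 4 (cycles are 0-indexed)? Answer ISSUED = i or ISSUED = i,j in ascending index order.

#0 head=0: mul.MUL i0 no-port MUL/MUL
#1 head=1: mul.MUL+sll.ALU i1/i2 dual
#2 head=3: beq.BR i3 no-port BR/BR
#3 head=4: blt.BR+st.MEM i4/i5 dual
#4 head=6: mulh.MUL i6 RAW+WAW r3
#5 head=7: or.ALU i7 tail

ISSUED = 6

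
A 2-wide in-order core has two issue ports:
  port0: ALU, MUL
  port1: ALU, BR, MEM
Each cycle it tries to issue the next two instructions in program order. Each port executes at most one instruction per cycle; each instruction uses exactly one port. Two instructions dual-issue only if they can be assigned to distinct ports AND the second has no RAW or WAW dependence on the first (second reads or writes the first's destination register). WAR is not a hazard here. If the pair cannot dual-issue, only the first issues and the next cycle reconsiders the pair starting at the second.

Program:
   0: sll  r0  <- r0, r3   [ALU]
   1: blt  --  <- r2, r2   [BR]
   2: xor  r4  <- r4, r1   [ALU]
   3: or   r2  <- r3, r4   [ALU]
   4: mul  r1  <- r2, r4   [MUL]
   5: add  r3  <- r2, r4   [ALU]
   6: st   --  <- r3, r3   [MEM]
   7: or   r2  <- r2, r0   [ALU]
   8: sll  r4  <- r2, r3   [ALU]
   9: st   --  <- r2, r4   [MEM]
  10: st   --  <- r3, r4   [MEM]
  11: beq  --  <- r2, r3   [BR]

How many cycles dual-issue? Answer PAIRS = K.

t=0 i0,i1:sll.ALU/blt.BR ; 2-wide
t=1 i2:xor.ALU ; RAW r4
t=2 i3:or.ALU ; RAW r2
t=3 i4,i5:mul.MUL/add.ALU ; 2-wide
t=4 i6,i7:st.MEM/or.ALU ; 2-wide
t=5 i8:sll.ALU ; RAW r4
t=6 i9:st.MEM ; no-port MEM/MEM
t=7 i10:st.MEM ; no-port MEM/BR
t=8 i11:beq.BR ; tail

PAIRS = 3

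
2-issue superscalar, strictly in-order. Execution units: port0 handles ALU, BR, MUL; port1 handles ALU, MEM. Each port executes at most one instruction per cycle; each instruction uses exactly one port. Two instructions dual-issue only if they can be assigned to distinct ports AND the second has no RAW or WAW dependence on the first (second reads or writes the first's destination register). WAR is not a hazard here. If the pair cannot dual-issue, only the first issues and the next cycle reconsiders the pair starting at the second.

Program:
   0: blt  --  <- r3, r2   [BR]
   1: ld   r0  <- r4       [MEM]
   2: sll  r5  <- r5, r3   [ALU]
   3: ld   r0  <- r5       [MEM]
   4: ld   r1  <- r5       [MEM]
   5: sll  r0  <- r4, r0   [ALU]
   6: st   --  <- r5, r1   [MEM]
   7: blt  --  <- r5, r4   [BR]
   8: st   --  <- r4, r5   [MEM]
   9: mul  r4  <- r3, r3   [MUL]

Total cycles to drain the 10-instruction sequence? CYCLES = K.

CYCLES = 6

c0: i0,i1 blt.BR ld.MEM  pair
c1: i2 sll.ALU  RAW r5
c2: i3 ld.MEM  no-port MEM/MEM
c3: i4,i5 ld.MEM sll.ALU  pair
c4: i6,i7 st.MEM blt.BR  pair
c5: i8,i9 st.MEM mul.MUL  pair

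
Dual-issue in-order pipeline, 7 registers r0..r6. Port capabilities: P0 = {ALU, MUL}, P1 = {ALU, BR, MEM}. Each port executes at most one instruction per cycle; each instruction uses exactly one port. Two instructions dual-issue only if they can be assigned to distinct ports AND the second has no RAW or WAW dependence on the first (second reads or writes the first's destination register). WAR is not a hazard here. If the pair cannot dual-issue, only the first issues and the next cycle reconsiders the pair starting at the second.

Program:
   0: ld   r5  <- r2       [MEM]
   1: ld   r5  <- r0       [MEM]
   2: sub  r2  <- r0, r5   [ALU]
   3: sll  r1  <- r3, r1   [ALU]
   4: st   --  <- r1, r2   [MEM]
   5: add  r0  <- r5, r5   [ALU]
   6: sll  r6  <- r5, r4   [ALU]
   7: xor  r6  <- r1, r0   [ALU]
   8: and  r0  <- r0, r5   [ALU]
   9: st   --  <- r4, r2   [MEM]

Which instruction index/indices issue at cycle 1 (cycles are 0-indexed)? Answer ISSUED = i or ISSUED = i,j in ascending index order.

#0 head=0: ld i0 no-port MEM/MEM
#1 head=1: ld i1 RAW r5
#2 head=2: sub/sll i2&i3 pair
#3 head=4: st/add i4&i5 pair
#4 head=6: sll i6 WAW r6
#5 head=7: xor/and i7&i8 pair
#6 head=9: st i9 tail

ISSUED = 1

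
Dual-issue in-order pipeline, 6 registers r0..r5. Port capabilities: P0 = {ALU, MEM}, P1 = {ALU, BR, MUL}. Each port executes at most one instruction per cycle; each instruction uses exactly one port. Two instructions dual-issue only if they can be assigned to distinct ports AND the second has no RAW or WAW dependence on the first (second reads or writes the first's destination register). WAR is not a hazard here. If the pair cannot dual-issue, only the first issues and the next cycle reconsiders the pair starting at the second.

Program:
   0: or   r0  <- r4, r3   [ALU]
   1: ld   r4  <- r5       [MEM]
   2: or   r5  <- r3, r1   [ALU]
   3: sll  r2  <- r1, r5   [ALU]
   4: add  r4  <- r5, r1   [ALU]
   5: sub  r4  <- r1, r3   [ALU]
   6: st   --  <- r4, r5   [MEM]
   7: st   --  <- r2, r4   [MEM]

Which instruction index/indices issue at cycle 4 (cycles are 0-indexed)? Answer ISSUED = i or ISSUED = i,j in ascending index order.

ISSUED = 6

t=0 i0/i1:or ld ; dual
t=1 i2:or ; RAW r5
t=2 i3/i4:sll add ; dual
t=3 i5:sub ; RAW r4
t=4 i6:st ; no-port MEM/MEM
t=5 i7:st ; tail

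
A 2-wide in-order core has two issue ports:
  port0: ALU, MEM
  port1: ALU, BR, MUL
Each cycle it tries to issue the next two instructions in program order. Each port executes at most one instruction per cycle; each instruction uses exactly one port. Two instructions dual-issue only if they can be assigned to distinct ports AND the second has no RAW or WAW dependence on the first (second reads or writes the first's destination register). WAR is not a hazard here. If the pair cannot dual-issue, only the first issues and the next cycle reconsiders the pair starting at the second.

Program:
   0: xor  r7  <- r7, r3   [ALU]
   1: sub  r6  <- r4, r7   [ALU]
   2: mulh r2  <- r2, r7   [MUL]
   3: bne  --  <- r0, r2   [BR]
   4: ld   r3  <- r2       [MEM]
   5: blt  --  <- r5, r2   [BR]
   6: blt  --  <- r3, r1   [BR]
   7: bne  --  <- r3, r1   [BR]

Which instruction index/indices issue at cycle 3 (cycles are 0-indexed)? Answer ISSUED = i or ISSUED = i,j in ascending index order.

0. xor.ALU @i0  | RAW r7
1. sub.ALU+mulh.MUL @i1&i2  | pair
2. bne.BR+ld.MEM @i3&i4  | pair
3. blt.BR @i5  | no-port BR/BR
4. blt.BR @i6  | no-port BR/BR
5. bne.BR @i7  | tail

ISSUED = 5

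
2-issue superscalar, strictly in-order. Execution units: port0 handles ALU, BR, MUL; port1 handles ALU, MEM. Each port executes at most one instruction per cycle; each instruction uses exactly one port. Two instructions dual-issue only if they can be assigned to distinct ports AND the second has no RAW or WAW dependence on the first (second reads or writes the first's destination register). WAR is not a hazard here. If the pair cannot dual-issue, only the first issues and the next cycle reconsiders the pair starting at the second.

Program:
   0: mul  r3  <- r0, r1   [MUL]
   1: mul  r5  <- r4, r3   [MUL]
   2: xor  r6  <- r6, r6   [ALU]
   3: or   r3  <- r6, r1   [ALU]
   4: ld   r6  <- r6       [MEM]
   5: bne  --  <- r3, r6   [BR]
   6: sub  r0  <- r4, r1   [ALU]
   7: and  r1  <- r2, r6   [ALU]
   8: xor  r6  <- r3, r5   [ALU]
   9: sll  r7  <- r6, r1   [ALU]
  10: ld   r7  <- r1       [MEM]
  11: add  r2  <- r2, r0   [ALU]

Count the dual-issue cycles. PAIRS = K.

  cy0 -> i0 (mul.MUL) no-port MUL/MUL
  cy1 -> i1+i2 (mul.MUL+xor.ALU) pair
  cy2 -> i3+i4 (or.ALU+ld.MEM) pair
  cy3 -> i5+i6 (bne.BR+sub.ALU) pair
  cy4 -> i7+i8 (and.ALU+xor.ALU) pair
  cy5 -> i9 (sll.ALU) WAW r7
  cy6 -> i10+i11 (ld.MEM+add.ALU) pair

PAIRS = 5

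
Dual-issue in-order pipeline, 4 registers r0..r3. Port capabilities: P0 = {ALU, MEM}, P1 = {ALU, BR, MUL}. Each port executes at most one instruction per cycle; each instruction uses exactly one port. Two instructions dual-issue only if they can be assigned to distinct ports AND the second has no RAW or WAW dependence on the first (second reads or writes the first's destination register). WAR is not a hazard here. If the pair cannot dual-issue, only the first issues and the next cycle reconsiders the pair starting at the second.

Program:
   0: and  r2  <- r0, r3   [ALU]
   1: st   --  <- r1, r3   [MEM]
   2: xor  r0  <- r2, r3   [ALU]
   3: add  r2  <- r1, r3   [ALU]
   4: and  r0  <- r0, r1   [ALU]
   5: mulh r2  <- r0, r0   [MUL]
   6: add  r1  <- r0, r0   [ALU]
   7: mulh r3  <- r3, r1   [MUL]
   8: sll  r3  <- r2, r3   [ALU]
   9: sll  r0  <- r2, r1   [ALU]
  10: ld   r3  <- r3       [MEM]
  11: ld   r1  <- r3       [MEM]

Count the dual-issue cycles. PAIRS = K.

PAIRS = 4

#0 head=0: and;st i0+i1 pair
#1 head=2: xor;add i2+i3 pair
#2 head=4: and i4 RAW r0
#3 head=5: mulh;add i5+i6 pair
#4 head=7: mulh i7 RAW+WAW r3
#5 head=8: sll;sll i8+i9 pair
#6 head=10: ld i10 no-port MEM/MEM
#7 head=11: ld i11 tail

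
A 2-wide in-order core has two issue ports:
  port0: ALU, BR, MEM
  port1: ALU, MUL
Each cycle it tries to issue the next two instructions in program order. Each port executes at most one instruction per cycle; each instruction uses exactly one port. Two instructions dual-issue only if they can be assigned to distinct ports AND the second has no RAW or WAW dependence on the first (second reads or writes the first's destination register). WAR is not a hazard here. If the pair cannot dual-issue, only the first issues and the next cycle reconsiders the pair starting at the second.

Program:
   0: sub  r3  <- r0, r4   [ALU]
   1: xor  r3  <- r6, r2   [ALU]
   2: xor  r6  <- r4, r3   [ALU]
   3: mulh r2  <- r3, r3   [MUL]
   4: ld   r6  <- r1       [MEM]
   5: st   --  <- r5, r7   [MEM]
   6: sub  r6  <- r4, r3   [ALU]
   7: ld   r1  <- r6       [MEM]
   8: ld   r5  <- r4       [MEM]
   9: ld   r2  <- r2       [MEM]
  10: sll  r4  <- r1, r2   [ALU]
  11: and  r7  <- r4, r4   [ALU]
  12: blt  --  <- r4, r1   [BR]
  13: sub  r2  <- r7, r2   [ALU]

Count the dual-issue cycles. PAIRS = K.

PAIRS = 3

  cy0 -> i0 (sub.ALU) WAW r3
  cy1 -> i1 (xor.ALU) RAW r3
  cy2 -> i2+i3 (xor.ALU;mulh.MUL) 2-wide
  cy3 -> i4 (ld.MEM) no-port MEM/MEM
  cy4 -> i5+i6 (st.MEM;sub.ALU) 2-wide
  cy5 -> i7 (ld.MEM) no-port MEM/MEM
  cy6 -> i8 (ld.MEM) no-port MEM/MEM
  cy7 -> i9 (ld.MEM) RAW r2
  cy8 -> i10 (sll.ALU) RAW r4
  cy9 -> i11+i12 (and.ALU;blt.BR) 2-wide
  cy10 -> i13 (sub.ALU) tail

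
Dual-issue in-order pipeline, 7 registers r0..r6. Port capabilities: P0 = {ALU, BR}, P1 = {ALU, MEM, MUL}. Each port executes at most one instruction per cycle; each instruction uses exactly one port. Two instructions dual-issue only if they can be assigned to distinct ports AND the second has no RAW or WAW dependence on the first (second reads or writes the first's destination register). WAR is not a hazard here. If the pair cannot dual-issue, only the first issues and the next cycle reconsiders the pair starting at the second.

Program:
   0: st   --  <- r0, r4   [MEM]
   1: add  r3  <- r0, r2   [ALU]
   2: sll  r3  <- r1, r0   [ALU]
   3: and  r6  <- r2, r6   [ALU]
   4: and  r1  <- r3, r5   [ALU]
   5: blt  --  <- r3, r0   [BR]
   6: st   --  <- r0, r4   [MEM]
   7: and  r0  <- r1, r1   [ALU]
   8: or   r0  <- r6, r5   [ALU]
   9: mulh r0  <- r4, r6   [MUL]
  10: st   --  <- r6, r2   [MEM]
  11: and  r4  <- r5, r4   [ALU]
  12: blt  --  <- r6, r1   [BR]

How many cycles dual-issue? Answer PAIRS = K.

t=0 i0+i1:st.MEM+add.ALU ; dual
t=1 i2+i3:sll.ALU+and.ALU ; dual
t=2 i4+i5:and.ALU+blt.BR ; dual
t=3 i6+i7:st.MEM+and.ALU ; dual
t=4 i8:or.ALU ; WAW r0
t=5 i9:mulh.MUL ; no-port MUL/MEM
t=6 i10+i11:st.MEM+and.ALU ; dual
t=7 i12:blt.BR ; tail

PAIRS = 5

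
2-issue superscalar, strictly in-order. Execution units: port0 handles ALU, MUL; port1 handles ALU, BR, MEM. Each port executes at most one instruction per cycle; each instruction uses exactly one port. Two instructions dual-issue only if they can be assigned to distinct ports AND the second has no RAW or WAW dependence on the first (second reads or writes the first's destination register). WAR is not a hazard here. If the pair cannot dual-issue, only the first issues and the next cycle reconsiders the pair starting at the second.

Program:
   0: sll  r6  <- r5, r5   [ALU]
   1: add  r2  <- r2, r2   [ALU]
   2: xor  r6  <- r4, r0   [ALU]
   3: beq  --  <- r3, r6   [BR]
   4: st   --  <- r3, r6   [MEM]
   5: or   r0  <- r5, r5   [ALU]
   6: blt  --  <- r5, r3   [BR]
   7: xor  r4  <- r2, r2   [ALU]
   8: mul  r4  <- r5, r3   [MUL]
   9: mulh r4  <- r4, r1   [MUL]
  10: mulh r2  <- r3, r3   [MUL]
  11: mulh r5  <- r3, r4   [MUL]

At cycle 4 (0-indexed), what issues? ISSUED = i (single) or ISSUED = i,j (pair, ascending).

ISSUED = 6,7

[0] i0/i1  sll add  -- dual
[1] i2  xor  -- RAW r6
[2] i3  beq  -- no-port BR/MEM
[3] i4/i5  st or  -- dual
[4] i6/i7  blt xor  -- dual
[5] i8  mul  -- no-port MUL/MUL
[6] i9  mulh  -- no-port MUL/MUL
[7] i10  mulh  -- no-port MUL/MUL
[8] i11  mulh  -- tail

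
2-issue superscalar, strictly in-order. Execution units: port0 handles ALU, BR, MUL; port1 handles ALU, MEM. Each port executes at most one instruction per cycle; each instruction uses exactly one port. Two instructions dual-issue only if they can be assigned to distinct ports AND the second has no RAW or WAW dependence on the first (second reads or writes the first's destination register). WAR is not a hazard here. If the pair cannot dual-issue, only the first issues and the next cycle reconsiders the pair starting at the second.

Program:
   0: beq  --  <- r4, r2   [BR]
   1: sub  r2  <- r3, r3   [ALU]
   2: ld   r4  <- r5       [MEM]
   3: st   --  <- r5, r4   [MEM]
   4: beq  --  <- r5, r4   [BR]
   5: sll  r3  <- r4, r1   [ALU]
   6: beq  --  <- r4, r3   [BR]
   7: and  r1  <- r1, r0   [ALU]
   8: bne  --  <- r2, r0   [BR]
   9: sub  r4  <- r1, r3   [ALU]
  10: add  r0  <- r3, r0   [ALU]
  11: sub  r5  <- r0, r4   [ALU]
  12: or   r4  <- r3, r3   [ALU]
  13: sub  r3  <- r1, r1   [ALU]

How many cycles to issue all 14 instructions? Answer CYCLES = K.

  cy0 -> i0&i1 (beq.BR/sub.ALU) pair
  cy1 -> i2 (ld.MEM) no-port MEM/MEM
  cy2 -> i3&i4 (st.MEM/beq.BR) pair
  cy3 -> i5 (sll.ALU) RAW r3
  cy4 -> i6&i7 (beq.BR/and.ALU) pair
  cy5 -> i8&i9 (bne.BR/sub.ALU) pair
  cy6 -> i10 (add.ALU) RAW r0
  cy7 -> i11&i12 (sub.ALU/or.ALU) pair
  cy8 -> i13 (sub.ALU) tail

CYCLES = 9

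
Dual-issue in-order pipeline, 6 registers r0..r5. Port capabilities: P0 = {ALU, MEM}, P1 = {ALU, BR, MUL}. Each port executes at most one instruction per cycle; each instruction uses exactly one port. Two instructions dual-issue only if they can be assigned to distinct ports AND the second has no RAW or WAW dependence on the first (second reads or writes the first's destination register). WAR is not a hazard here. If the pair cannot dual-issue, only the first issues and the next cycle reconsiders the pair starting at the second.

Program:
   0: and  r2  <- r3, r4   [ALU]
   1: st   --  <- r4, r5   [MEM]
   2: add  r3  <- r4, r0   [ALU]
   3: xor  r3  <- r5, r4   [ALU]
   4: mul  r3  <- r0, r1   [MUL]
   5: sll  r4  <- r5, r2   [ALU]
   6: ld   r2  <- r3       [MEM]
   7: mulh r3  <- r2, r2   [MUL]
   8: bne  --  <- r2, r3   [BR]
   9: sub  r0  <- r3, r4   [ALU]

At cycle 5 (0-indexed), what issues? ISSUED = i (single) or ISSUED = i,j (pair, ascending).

  cy0 -> i0/i1 (and.ALU st.MEM) 2-wide
  cy1 -> i2 (add.ALU) WAW r3
  cy2 -> i3 (xor.ALU) WAW r3
  cy3 -> i4/i5 (mul.MUL sll.ALU) 2-wide
  cy4 -> i6 (ld.MEM) RAW r2
  cy5 -> i7 (mulh.MUL) no-port MUL/BR
  cy6 -> i8/i9 (bne.BR sub.ALU) 2-wide

ISSUED = 7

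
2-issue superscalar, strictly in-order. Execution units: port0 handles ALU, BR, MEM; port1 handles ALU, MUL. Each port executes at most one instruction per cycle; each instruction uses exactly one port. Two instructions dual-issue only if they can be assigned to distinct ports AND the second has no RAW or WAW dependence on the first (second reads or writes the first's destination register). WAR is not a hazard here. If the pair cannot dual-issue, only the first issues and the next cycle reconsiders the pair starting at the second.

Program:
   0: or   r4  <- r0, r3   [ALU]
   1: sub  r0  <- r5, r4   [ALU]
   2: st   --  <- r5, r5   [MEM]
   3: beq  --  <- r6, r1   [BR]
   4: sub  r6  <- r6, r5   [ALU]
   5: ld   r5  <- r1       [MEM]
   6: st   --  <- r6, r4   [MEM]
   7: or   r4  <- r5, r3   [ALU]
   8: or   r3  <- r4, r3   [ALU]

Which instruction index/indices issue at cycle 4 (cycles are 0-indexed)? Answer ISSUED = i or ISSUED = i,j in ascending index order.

  cy0 -> i0 (or) RAW r4
  cy1 -> i1/i2 (sub st) dual
  cy2 -> i3/i4 (beq sub) dual
  cy3 -> i5 (ld) no-port MEM/MEM
  cy4 -> i6/i7 (st or) dual
  cy5 -> i8 (or) tail

ISSUED = 6,7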